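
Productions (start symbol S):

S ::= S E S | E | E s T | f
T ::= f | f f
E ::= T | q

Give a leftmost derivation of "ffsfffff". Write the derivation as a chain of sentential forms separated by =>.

S => SES   [S ::= S E S]
SES => EsTES   [S ::= E s T]
EsTES => TsTES   [E ::= T]
TsTES => ffsTES   [T ::= f f]
ffsTES => ffsffES   [T ::= f f]
ffsffES => ffsffTS   [E ::= T]
ffsffTS => ffsffffS   [T ::= f f]
ffsffffS => ffsffffE   [S ::= E]
ffsffffE => ffsffffT   [E ::= T]
ffsffffT => ffsfffff   [T ::= f]

S => SES => EsTES => TsTES => ffsTES => ffsffES => ffsffTS => ffsffffS => ffsffffE => ffsffffT => ffsfffff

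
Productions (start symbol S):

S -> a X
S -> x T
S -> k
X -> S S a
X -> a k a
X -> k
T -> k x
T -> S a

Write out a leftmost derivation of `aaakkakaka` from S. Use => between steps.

S => aX   [S -> a X]
aX => aSSa   [X -> S S a]
aSSa => aaXSa   [S -> a X]
aaXSa => aaSSaSa   [X -> S S a]
aaSSaSa => aaaXSaSa   [S -> a X]
aaaXSaSa => aaaSSaSaSa   [X -> S S a]
aaaSSaSaSa => aaakSaSaSa   [S -> k]
aaakSaSaSa => aaakkaSaSa   [S -> k]
aaakkaSaSa => aaakkakaSa   [S -> k]
aaakkakaSa => aaakkakaka   [S -> k]

S=>aX=>aSSa=>aaXSa=>aaSSaSa=>aaaXSaSa=>aaaSSaSaSa=>aaakSaSaSa=>aaakkaSaSa=>aaakkakaSa=>aaakkakaka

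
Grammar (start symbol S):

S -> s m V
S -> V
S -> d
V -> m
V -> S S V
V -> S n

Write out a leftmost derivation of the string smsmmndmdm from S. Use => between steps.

S => smV => smSSV => smVSV => smSSVSV => smVSVSV => smSnSVSV => smsmVnSVSV => smsmmnSVSV => smsmmndVSV => smsmmndmSV => smsmmndmdV => smsmmndmdm

S => smV   [S -> s m V]
smV => smSSV   [V -> S S V]
smSSV => smVSV   [S -> V]
smVSV => smSSVSV   [V -> S S V]
smSSVSV => smVSVSV   [S -> V]
smVSVSV => smSnSVSV   [V -> S n]
smSnSVSV => smsmVnSVSV   [S -> s m V]
smsmVnSVSV => smsmmnSVSV   [V -> m]
smsmmnSVSV => smsmmndVSV   [S -> d]
smsmmndVSV => smsmmndmSV   [V -> m]
smsmmndmSV => smsmmndmdV   [S -> d]
smsmmndmdV => smsmmndmdm   [V -> m]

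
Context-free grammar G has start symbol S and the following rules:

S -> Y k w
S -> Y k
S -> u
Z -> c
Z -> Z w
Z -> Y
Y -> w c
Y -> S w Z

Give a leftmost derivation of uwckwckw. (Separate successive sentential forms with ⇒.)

S ⇒ Ykw ⇒ SwZkw ⇒ YkwZkw ⇒ SwZkwZkw ⇒ uwZkwZkw ⇒ uwckwZkw ⇒ uwckwckw

S ⇒ Ykw   [S -> Y k w]
Ykw ⇒ SwZkw   [Y -> S w Z]
SwZkw ⇒ YkwZkw   [S -> Y k]
YkwZkw ⇒ SwZkwZkw   [Y -> S w Z]
SwZkwZkw ⇒ uwZkwZkw   [S -> u]
uwZkwZkw ⇒ uwckwZkw   [Z -> c]
uwckwZkw ⇒ uwckwckw   [Z -> c]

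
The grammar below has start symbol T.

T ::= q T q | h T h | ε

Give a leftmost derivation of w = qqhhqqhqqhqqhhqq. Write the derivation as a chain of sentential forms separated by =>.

T => qTq   [T ::= q T q]
qTq => qqTqq   [T ::= q T q]
qqTqq => qqhThqq   [T ::= h T h]
qqhThqq => qqhhThhqq   [T ::= h T h]
qqhhThhqq => qqhhqTqhhqq   [T ::= q T q]
qqhhqTqhhqq => qqhhqqTqqhhqq   [T ::= q T q]
qqhhqqTqqhhqq => qqhhqqhThqqhhqq   [T ::= h T h]
qqhhqqhThqqhhqq => qqhhqqhqTqhqqhhqq   [T ::= q T q]
qqhhqqhqTqhqqhhqq => qqhhqqhqqhqqhhqq   [T ::= ε]

T => qTq => qqTqq => qqhThqq => qqhhThhqq => qqhhqTqhhqq => qqhhqqTqqhhqq => qqhhqqhThqqhhqq => qqhhqqhqTqhqqhhqq => qqhhqqhqqhqqhhqq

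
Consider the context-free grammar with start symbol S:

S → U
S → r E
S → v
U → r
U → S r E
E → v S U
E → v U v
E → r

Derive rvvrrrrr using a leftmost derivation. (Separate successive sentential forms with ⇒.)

S ⇒ U ⇒ SrE ⇒ rErE ⇒ rvSUrE ⇒ rvUUrE ⇒ rvSrEUrE ⇒ rvvrEUrE ⇒ rvvrrUrE ⇒ rvvrrrrE ⇒ rvvrrrrr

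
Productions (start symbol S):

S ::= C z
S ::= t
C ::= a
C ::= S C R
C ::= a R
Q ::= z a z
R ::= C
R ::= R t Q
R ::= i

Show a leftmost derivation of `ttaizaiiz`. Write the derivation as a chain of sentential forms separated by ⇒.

S ⇒ Cz   [S ::= C z]
Cz ⇒ SCRz   [C ::= S C R]
SCRz ⇒ tCRz   [S ::= t]
tCRz ⇒ tSCRRz   [C ::= S C R]
tSCRRz ⇒ tCzCRRz   [S ::= C z]
tCzCRRz ⇒ tSCRzCRRz   [C ::= S C R]
tSCRzCRRz ⇒ ttCRzCRRz   [S ::= t]
ttCRzCRRz ⇒ ttaRzCRRz   [C ::= a]
ttaRzCRRz ⇒ ttaizCRRz   [R ::= i]
ttaizCRRz ⇒ ttaizaRRz   [C ::= a]
ttaizaRRz ⇒ ttaizaiRz   [R ::= i]
ttaizaiRz ⇒ ttaizaiiz   [R ::= i]

S ⇒ Cz ⇒ SCRz ⇒ tCRz ⇒ tSCRRz ⇒ tCzCRRz ⇒ tSCRzCRRz ⇒ ttCRzCRRz ⇒ ttaRzCRRz ⇒ ttaizCRRz ⇒ ttaizaRRz ⇒ ttaizaiRz ⇒ ttaizaiiz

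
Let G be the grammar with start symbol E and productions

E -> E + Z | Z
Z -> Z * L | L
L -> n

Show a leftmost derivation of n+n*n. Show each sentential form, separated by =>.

E => E+Z => Z+Z => L+Z => n+Z => n+Z*L => n+L*L => n+n*L => n+n*n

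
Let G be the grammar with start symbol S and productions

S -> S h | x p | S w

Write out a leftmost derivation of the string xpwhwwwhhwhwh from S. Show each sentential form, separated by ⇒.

S ⇒ Sh   [S -> S h]
Sh ⇒ Swh   [S -> S w]
Swh ⇒ Shwh   [S -> S h]
Shwh ⇒ Swhwh   [S -> S w]
Swhwh ⇒ Shwhwh   [S -> S h]
Shwhwh ⇒ Shhwhwh   [S -> S h]
Shhwhwh ⇒ Swhhwhwh   [S -> S w]
Swhhwhwh ⇒ Swwhhwhwh   [S -> S w]
Swwhhwhwh ⇒ Swwwhhwhwh   [S -> S w]
Swwwhhwhwh ⇒ Shwwwhhwhwh   [S -> S h]
Shwwwhhwhwh ⇒ Swhwwwhhwhwh   [S -> S w]
Swhwwwhhwhwh ⇒ xpwhwwwhhwhwh   [S -> x p]

S ⇒ Sh ⇒ Swh ⇒ Shwh ⇒ Swhwh ⇒ Shwhwh ⇒ Shhwhwh ⇒ Swhhwhwh ⇒ Swwhhwhwh ⇒ Swwwhhwhwh ⇒ Shwwwhhwhwh ⇒ Swhwwwhhwhwh ⇒ xpwhwwwhhwhwh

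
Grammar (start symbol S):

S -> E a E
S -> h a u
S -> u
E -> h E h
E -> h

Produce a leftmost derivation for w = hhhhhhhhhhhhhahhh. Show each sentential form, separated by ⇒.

S ⇒ EaE   [S -> E a E]
EaE ⇒ hEhaE   [E -> h E h]
hEhaE ⇒ hhEhhaE   [E -> h E h]
hhEhhaE ⇒ hhhEhhhaE   [E -> h E h]
hhhEhhhaE ⇒ hhhhEhhhhaE   [E -> h E h]
hhhhEhhhhaE ⇒ hhhhhEhhhhhaE   [E -> h E h]
hhhhhEhhhhhaE ⇒ hhhhhhEhhhhhhaE   [E -> h E h]
hhhhhhEhhhhhhaE ⇒ hhhhhhhhhhhhhaE   [E -> h]
hhhhhhhhhhhhhaE ⇒ hhhhhhhhhhhhhahEh   [E -> h E h]
hhhhhhhhhhhhhahEh ⇒ hhhhhhhhhhhhhahhh   [E -> h]

S ⇒ EaE ⇒ hEhaE ⇒ hhEhhaE ⇒ hhhEhhhaE ⇒ hhhhEhhhhaE ⇒ hhhhhEhhhhhaE ⇒ hhhhhhEhhhhhhaE ⇒ hhhhhhhhhhhhhaE ⇒ hhhhhhhhhhhhhahEh ⇒ hhhhhhhhhhhhhahhh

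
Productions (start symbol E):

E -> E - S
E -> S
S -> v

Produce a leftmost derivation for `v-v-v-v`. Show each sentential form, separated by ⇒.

E ⇒ E-S ⇒ E-S-S ⇒ E-S-S-S ⇒ S-S-S-S ⇒ v-S-S-S ⇒ v-v-S-S ⇒ v-v-v-S ⇒ v-v-v-v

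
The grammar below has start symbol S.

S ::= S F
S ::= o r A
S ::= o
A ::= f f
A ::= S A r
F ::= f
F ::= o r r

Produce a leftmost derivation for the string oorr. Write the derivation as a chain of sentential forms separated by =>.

S => SF   [S ::= S F]
SF => oF   [S ::= o]
oF => oorr   [F ::= o r r]

S => SF => oF => oorr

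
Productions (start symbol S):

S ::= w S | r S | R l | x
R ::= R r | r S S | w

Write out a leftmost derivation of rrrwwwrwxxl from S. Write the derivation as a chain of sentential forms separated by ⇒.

S ⇒ rS ⇒ rrS ⇒ rrRl ⇒ rrrSSl ⇒ rrrwSSl ⇒ rrrwwSSl ⇒ rrrwwwSSl ⇒ rrrwwwrSSl ⇒ rrrwwwrwSSl ⇒ rrrwwwrwxSl ⇒ rrrwwwrwxxl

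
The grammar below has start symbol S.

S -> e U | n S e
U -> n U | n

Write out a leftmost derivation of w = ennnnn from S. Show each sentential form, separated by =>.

S => eU   [S -> e U]
eU => enU   [U -> n U]
enU => ennU   [U -> n U]
ennU => ennnU   [U -> n U]
ennnU => ennnnU   [U -> n U]
ennnnU => ennnnn   [U -> n]

S=>eU=>enU=>ennU=>ennnU=>ennnnU=>ennnnn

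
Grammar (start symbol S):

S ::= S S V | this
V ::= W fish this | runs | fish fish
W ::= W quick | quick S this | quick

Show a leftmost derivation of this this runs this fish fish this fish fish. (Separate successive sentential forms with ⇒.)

S ⇒ S S V ⇒ S S V S V ⇒ S S V S V S V ⇒ this S V S V S V ⇒ this this V S V S V ⇒ this this runs S V S V ⇒ this this runs this V S V ⇒ this this runs this fish fish S V ⇒ this this runs this fish fish this V ⇒ this this runs this fish fish this fish fish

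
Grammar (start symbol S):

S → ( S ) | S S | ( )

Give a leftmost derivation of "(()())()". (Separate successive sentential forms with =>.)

S => SS   [S → S S]
SS => (S)S   [S → ( S )]
(S)S => (SS)S   [S → S S]
(SS)S => (()S)S   [S → ( )]
(()S)S => (()())S   [S → ( )]
(()())S => (()())()   [S → ( )]

S => SS => (S)S => (SS)S => (()S)S => (()())S => (()())()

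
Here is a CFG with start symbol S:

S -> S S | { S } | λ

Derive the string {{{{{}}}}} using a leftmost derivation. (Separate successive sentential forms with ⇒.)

S ⇒ {S}   [S -> { S }]
{S} ⇒ {{S}}   [S -> { S }]
{{S}} ⇒ {{{S}}}   [S -> { S }]
{{{S}}} ⇒ {{{{S}}}}   [S -> { S }]
{{{{S}}}} ⇒ {{{{SS}}}}   [S -> S S]
{{{{SS}}}} ⇒ {{{{SSS}}}}   [S -> S S]
{{{{SSS}}}} ⇒ {{{{{S}SS}}}}   [S -> { S }]
{{{{{S}SS}}}} ⇒ {{{{{}SS}}}}   [S -> λ]
{{{{{}SS}}}} ⇒ {{{{{}S}}}}   [S -> λ]
{{{{{}S}}}} ⇒ {{{{{}}}}}   [S -> λ]

S⇒{S}⇒{{S}}⇒{{{S}}}⇒{{{{S}}}}⇒{{{{SS}}}}⇒{{{{SSS}}}}⇒{{{{{S}SS}}}}⇒{{{{{}SS}}}}⇒{{{{{}S}}}}⇒{{{{{}}}}}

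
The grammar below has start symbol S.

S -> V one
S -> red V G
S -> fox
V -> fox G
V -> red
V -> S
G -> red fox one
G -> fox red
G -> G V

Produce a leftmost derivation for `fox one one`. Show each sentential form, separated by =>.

S => V one => S one => V one one => S one one => fox one one

S => V one   [S -> V one]
V one => S one   [V -> S]
S one => V one one   [S -> V one]
V one one => S one one   [V -> S]
S one one => fox one one   [S -> fox]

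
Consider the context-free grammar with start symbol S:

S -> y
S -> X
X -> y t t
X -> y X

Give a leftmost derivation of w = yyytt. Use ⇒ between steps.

S ⇒ X   [S -> X]
X ⇒ yX   [X -> y X]
yX ⇒ yyX   [X -> y X]
yyX ⇒ yyytt   [X -> y t t]

S ⇒ X ⇒ yX ⇒ yyX ⇒ yyytt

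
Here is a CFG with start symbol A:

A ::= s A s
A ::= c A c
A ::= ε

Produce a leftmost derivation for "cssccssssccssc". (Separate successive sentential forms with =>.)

A=>cAc=>csAsc=>cssAssc=>csscAcssc=>cssccAccssc=>cssccsAsccssc=>cssccssAssccssc=>cssccssssccssc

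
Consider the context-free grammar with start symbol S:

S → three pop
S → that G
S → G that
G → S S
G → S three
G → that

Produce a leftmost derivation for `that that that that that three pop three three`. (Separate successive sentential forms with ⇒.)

S ⇒ that G   [S → that G]
that G ⇒ that S three   [G → S three]
that S three ⇒ that that G three   [S → that G]
that that G three ⇒ that that S three three   [G → S three]
that that S three three ⇒ that that that G three three   [S → that G]
that that that G three three ⇒ that that that S S three three   [G → S S]
that that that S S three three ⇒ that that that G that S three three   [S → G that]
that that that G that S three three ⇒ that that that that that S three three   [G → that]
that that that that that S three three ⇒ that that that that that three pop three three   [S → three pop]

S ⇒ that G ⇒ that S three ⇒ that that G three ⇒ that that S three three ⇒ that that that G three three ⇒ that that that S S three three ⇒ that that that G that S three three ⇒ that that that that that S three three ⇒ that that that that that three pop three three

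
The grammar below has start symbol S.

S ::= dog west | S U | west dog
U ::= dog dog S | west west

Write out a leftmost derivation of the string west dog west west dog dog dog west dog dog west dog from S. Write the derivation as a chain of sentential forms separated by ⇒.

S ⇒ S U ⇒ S U U ⇒ west dog U U ⇒ west dog west west U ⇒ west dog west west dog dog S ⇒ west dog west west dog dog S U ⇒ west dog west west dog dog dog west U ⇒ west dog west west dog dog dog west dog dog S ⇒ west dog west west dog dog dog west dog dog west dog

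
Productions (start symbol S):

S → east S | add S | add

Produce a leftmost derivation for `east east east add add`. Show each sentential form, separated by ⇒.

S ⇒ east S   [S → east S]
east S ⇒ east east S   [S → east S]
east east S ⇒ east east east S   [S → east S]
east east east S ⇒ east east east add S   [S → add S]
east east east add S ⇒ east east east add add   [S → add]

S ⇒ east S ⇒ east east S ⇒ east east east S ⇒ east east east add S ⇒ east east east add add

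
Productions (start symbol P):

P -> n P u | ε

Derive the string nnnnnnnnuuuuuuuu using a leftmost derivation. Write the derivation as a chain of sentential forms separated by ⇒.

P⇒nPu⇒nnPuu⇒nnnPuuu⇒nnnnPuuuu⇒nnnnnPuuuuu⇒nnnnnnPuuuuuu⇒nnnnnnnPuuuuuuu⇒nnnnnnnnPuuuuuuuu⇒nnnnnnnnuuuuuuuu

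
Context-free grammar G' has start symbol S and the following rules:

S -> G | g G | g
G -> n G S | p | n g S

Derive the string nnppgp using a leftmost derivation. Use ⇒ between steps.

S ⇒ G ⇒ nGS ⇒ nnGSS ⇒ nnpSS ⇒ nnpGS ⇒ nnppS ⇒ nnppgG ⇒ nnppgp

S ⇒ G   [S -> G]
G ⇒ nGS   [G -> n G S]
nGS ⇒ nnGSS   [G -> n G S]
nnGSS ⇒ nnpSS   [G -> p]
nnpSS ⇒ nnpGS   [S -> G]
nnpGS ⇒ nnppS   [G -> p]
nnppS ⇒ nnppgG   [S -> g G]
nnppgG ⇒ nnppgp   [G -> p]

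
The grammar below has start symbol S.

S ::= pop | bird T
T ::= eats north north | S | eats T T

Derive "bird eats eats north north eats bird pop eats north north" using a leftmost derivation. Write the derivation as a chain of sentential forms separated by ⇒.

S ⇒ bird T ⇒ bird eats T T ⇒ bird eats eats north north T ⇒ bird eats eats north north eats T T ⇒ bird eats eats north north eats S T ⇒ bird eats eats north north eats bird T T ⇒ bird eats eats north north eats bird S T ⇒ bird eats eats north north eats bird pop T ⇒ bird eats eats north north eats bird pop eats north north

S ⇒ bird T   [S ::= bird T]
bird T ⇒ bird eats T T   [T ::= eats T T]
bird eats T T ⇒ bird eats eats north north T   [T ::= eats north north]
bird eats eats north north T ⇒ bird eats eats north north eats T T   [T ::= eats T T]
bird eats eats north north eats T T ⇒ bird eats eats north north eats S T   [T ::= S]
bird eats eats north north eats S T ⇒ bird eats eats north north eats bird T T   [S ::= bird T]
bird eats eats north north eats bird T T ⇒ bird eats eats north north eats bird S T   [T ::= S]
bird eats eats north north eats bird S T ⇒ bird eats eats north north eats bird pop T   [S ::= pop]
bird eats eats north north eats bird pop T ⇒ bird eats eats north north eats bird pop eats north north   [T ::= eats north north]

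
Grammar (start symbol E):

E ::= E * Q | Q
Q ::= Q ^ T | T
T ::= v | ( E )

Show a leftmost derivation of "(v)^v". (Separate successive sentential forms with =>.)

E => Q => Q^T => T^T => (E)^T => (Q)^T => (T)^T => (v)^T => (v)^v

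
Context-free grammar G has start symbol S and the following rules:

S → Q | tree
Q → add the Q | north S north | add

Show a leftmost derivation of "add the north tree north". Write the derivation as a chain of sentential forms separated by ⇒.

S ⇒ Q   [S → Q]
Q ⇒ add the Q   [Q → add the Q]
add the Q ⇒ add the north S north   [Q → north S north]
add the north S north ⇒ add the north tree north   [S → tree]

S ⇒ Q ⇒ add the Q ⇒ add the north S north ⇒ add the north tree north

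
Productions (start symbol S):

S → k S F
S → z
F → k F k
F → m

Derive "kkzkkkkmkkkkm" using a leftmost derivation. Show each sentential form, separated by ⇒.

S ⇒ kSF   [S → k S F]
kSF ⇒ kkSFF   [S → k S F]
kkSFF ⇒ kkzFF   [S → z]
kkzFF ⇒ kkzkFkF   [F → k F k]
kkzkFkF ⇒ kkzkkFkkF   [F → k F k]
kkzkkFkkF ⇒ kkzkkkFkkkF   [F → k F k]
kkzkkkFkkkF ⇒ kkzkkkkFkkkkF   [F → k F k]
kkzkkkkFkkkkF ⇒ kkzkkkkmkkkkF   [F → m]
kkzkkkkmkkkkF ⇒ kkzkkkkmkkkkm   [F → m]

S ⇒ kSF ⇒ kkSFF ⇒ kkzFF ⇒ kkzkFkF ⇒ kkzkkFkkF ⇒ kkzkkkFkkkF ⇒ kkzkkkkFkkkkF ⇒ kkzkkkkmkkkkF ⇒ kkzkkkkmkkkkm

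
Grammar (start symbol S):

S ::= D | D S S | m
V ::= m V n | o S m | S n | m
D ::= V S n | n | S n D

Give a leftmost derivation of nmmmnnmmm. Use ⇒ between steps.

S ⇒ DSS ⇒ nSS ⇒ nDSSS ⇒ nVSnSSS ⇒ nmSnSSS ⇒ nmDnSSS ⇒ nmVSnnSSS ⇒ nmmSnnSSS ⇒ nmmmnnSSS ⇒ nmmmnnmSS ⇒ nmmmnnmmS ⇒ nmmmnnmmm

S ⇒ DSS   [S ::= D S S]
DSS ⇒ nSS   [D ::= n]
nSS ⇒ nDSSS   [S ::= D S S]
nDSSS ⇒ nVSnSSS   [D ::= V S n]
nVSnSSS ⇒ nmSnSSS   [V ::= m]
nmSnSSS ⇒ nmDnSSS   [S ::= D]
nmDnSSS ⇒ nmVSnnSSS   [D ::= V S n]
nmVSnnSSS ⇒ nmmSnnSSS   [V ::= m]
nmmSnnSSS ⇒ nmmmnnSSS   [S ::= m]
nmmmnnSSS ⇒ nmmmnnmSS   [S ::= m]
nmmmnnmSS ⇒ nmmmnnmmS   [S ::= m]
nmmmnnmmS ⇒ nmmmnnmmm   [S ::= m]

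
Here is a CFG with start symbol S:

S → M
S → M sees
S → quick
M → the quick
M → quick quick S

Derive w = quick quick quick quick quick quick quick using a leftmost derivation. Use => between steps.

S => M => quick quick S => quick quick M => quick quick quick quick S => quick quick quick quick M => quick quick quick quick quick quick S => quick quick quick quick quick quick quick

S => M   [S → M]
M => quick quick S   [M → quick quick S]
quick quick S => quick quick M   [S → M]
quick quick M => quick quick quick quick S   [M → quick quick S]
quick quick quick quick S => quick quick quick quick M   [S → M]
quick quick quick quick M => quick quick quick quick quick quick S   [M → quick quick S]
quick quick quick quick quick quick S => quick quick quick quick quick quick quick   [S → quick]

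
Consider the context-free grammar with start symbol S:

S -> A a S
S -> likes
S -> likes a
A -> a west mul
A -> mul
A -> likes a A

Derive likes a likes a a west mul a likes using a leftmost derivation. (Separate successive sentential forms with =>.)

S => A a S => likes a A a S => likes a likes a A a S => likes a likes a a west mul a S => likes a likes a a west mul a likes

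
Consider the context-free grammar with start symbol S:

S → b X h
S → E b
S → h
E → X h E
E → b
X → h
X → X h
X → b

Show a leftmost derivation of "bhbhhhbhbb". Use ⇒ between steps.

S ⇒ Eb ⇒ XhEb ⇒ bhEb ⇒ bhXhEb ⇒ bhXhhEb ⇒ bhXhhhEb ⇒ bhbhhhEb ⇒ bhbhhhXhEb ⇒ bhbhhhbhEb ⇒ bhbhhhbhbb

S ⇒ Eb   [S → E b]
Eb ⇒ XhEb   [E → X h E]
XhEb ⇒ bhEb   [X → b]
bhEb ⇒ bhXhEb   [E → X h E]
bhXhEb ⇒ bhXhhEb   [X → X h]
bhXhhEb ⇒ bhXhhhEb   [X → X h]
bhXhhhEb ⇒ bhbhhhEb   [X → b]
bhbhhhEb ⇒ bhbhhhXhEb   [E → X h E]
bhbhhhXhEb ⇒ bhbhhhbhEb   [X → b]
bhbhhhbhEb ⇒ bhbhhhbhbb   [E → b]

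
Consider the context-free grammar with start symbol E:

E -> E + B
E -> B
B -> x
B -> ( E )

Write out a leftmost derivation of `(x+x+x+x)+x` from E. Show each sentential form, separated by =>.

E => E+B   [E -> E + B]
E+B => B+B   [E -> B]
B+B => (E)+B   [B -> ( E )]
(E)+B => (E+B)+B   [E -> E + B]
(E+B)+B => (E+B+B)+B   [E -> E + B]
(E+B+B)+B => (E+B+B+B)+B   [E -> E + B]
(E+B+B+B)+B => (B+B+B+B)+B   [E -> B]
(B+B+B+B)+B => (x+B+B+B)+B   [B -> x]
(x+B+B+B)+B => (x+x+B+B)+B   [B -> x]
(x+x+B+B)+B => (x+x+x+B)+B   [B -> x]
(x+x+x+B)+B => (x+x+x+x)+B   [B -> x]
(x+x+x+x)+B => (x+x+x+x)+x   [B -> x]

E => E+B => B+B => (E)+B => (E+B)+B => (E+B+B)+B => (E+B+B+B)+B => (B+B+B+B)+B => (x+B+B+B)+B => (x+x+B+B)+B => (x+x+x+B)+B => (x+x+x+x)+B => (x+x+x+x)+x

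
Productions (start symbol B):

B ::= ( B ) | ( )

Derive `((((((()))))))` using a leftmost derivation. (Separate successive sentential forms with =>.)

B=>(B)=>((B))=>(((B)))=>((((B))))=>(((((B)))))=>((((((B))))))=>((((((()))))))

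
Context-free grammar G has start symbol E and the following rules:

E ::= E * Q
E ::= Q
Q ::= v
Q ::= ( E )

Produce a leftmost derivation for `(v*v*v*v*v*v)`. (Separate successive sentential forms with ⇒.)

E ⇒ Q ⇒ (E) ⇒ (E*Q) ⇒ (E*Q*Q) ⇒ (E*Q*Q*Q) ⇒ (E*Q*Q*Q*Q) ⇒ (E*Q*Q*Q*Q*Q) ⇒ (Q*Q*Q*Q*Q*Q) ⇒ (v*Q*Q*Q*Q*Q) ⇒ (v*v*Q*Q*Q*Q) ⇒ (v*v*v*Q*Q*Q) ⇒ (v*v*v*v*Q*Q) ⇒ (v*v*v*v*v*Q) ⇒ (v*v*v*v*v*v)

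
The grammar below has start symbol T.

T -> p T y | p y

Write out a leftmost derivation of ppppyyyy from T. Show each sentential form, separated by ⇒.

T ⇒ pTy   [T -> p T y]
pTy ⇒ ppTyy   [T -> p T y]
ppTyy ⇒ pppTyyy   [T -> p T y]
pppTyyy ⇒ ppppyyyy   [T -> p y]

T⇒pTy⇒ppTyy⇒pppTyyy⇒ppppyyyy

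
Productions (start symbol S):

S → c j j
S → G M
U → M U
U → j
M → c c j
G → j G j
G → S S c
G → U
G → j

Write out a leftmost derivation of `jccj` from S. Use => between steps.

S => GM => UM => jM => jccj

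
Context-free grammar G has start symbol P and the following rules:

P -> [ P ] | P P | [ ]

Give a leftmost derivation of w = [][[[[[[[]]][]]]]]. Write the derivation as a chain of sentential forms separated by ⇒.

P ⇒ PP   [P -> P P]
PP ⇒ []P   [P -> [ ]]
[]P ⇒ [][P]   [P -> [ P ]]
[][P] ⇒ [][[P]]   [P -> [ P ]]
[][[P]] ⇒ [][[[P]]]   [P -> [ P ]]
[][[[P]]] ⇒ [][[[[P]]]]   [P -> [ P ]]
[][[[[P]]]] ⇒ [][[[[PP]]]]   [P -> P P]
[][[[[PP]]]] ⇒ [][[[[[P]P]]]]   [P -> [ P ]]
[][[[[[P]P]]]] ⇒ [][[[[[[P]]P]]]]   [P -> [ P ]]
[][[[[[[P]]P]]]] ⇒ [][[[[[[[]]]P]]]]   [P -> [ ]]
[][[[[[[[]]]P]]]] ⇒ [][[[[[[[]]][]]]]]   [P -> [ ]]

P ⇒ PP ⇒ []P ⇒ [][P] ⇒ [][[P]] ⇒ [][[[P]]] ⇒ [][[[[P]]]] ⇒ [][[[[PP]]]] ⇒ [][[[[[P]P]]]] ⇒ [][[[[[[P]]P]]]] ⇒ [][[[[[[[]]]P]]]] ⇒ [][[[[[[[]]][]]]]]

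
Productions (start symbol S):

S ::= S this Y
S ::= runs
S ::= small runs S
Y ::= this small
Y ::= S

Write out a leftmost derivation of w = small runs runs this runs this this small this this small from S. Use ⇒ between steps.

S ⇒ small runs S ⇒ small runs S this Y ⇒ small runs runs this Y ⇒ small runs runs this S ⇒ small runs runs this S this Y ⇒ small runs runs this S this Y this Y ⇒ small runs runs this runs this Y this Y ⇒ small runs runs this runs this this small this Y ⇒ small runs runs this runs this this small this this small

S ⇒ small runs S   [S ::= small runs S]
small runs S ⇒ small runs S this Y   [S ::= S this Y]
small runs S this Y ⇒ small runs runs this Y   [S ::= runs]
small runs runs this Y ⇒ small runs runs this S   [Y ::= S]
small runs runs this S ⇒ small runs runs this S this Y   [S ::= S this Y]
small runs runs this S this Y ⇒ small runs runs this S this Y this Y   [S ::= S this Y]
small runs runs this S this Y this Y ⇒ small runs runs this runs this Y this Y   [S ::= runs]
small runs runs this runs this Y this Y ⇒ small runs runs this runs this this small this Y   [Y ::= this small]
small runs runs this runs this this small this Y ⇒ small runs runs this runs this this small this this small   [Y ::= this small]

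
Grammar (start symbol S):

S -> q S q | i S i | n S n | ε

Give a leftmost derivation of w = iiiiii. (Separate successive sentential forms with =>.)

S => iSi   [S -> i S i]
iSi => iiSii   [S -> i S i]
iiSii => iiiSiii   [S -> i S i]
iiiSiii => iiiiii   [S -> ε]

S=>iSi=>iiSii=>iiiSiii=>iiiiii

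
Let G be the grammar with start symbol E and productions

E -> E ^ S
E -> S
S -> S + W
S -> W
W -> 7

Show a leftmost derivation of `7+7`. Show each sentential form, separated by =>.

E=>S=>S+W=>W+W=>7+W=>7+7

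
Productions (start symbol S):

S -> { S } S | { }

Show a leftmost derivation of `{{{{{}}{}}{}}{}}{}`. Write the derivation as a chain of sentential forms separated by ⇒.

S⇒{S}S⇒{{S}S}S⇒{{{S}S}S}S⇒{{{{S}S}S}S}S⇒{{{{{}}S}S}S}S⇒{{{{{}}{}}S}S}S⇒{{{{{}}{}}{}}S}S⇒{{{{{}}{}}{}}{}}S⇒{{{{{}}{}}{}}{}}{}

S ⇒ {S}S   [S -> { S } S]
{S}S ⇒ {{S}S}S   [S -> { S } S]
{{S}S}S ⇒ {{{S}S}S}S   [S -> { S } S]
{{{S}S}S}S ⇒ {{{{S}S}S}S}S   [S -> { S } S]
{{{{S}S}S}S}S ⇒ {{{{{}}S}S}S}S   [S -> { }]
{{{{{}}S}S}S}S ⇒ {{{{{}}{}}S}S}S   [S -> { }]
{{{{{}}{}}S}S}S ⇒ {{{{{}}{}}{}}S}S   [S -> { }]
{{{{{}}{}}{}}S}S ⇒ {{{{{}}{}}{}}{}}S   [S -> { }]
{{{{{}}{}}{}}{}}S ⇒ {{{{{}}{}}{}}{}}{}   [S -> { }]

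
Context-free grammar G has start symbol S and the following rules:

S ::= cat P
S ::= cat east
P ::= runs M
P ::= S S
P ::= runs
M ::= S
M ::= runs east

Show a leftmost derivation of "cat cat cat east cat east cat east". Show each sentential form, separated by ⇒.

S ⇒ cat P ⇒ cat S S ⇒ cat cat P S ⇒ cat cat S S S ⇒ cat cat cat east S S ⇒ cat cat cat east cat east S ⇒ cat cat cat east cat east cat east

S ⇒ cat P   [S ::= cat P]
cat P ⇒ cat S S   [P ::= S S]
cat S S ⇒ cat cat P S   [S ::= cat P]
cat cat P S ⇒ cat cat S S S   [P ::= S S]
cat cat S S S ⇒ cat cat cat east S S   [S ::= cat east]
cat cat cat east S S ⇒ cat cat cat east cat east S   [S ::= cat east]
cat cat cat east cat east S ⇒ cat cat cat east cat east cat east   [S ::= cat east]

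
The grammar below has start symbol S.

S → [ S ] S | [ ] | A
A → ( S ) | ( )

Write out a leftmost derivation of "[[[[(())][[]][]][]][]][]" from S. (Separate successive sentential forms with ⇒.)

S⇒[S]S⇒[[S]S]S⇒[[[S]S]S]S⇒[[[[S]S]S]S]S⇒[[[[A]S]S]S]S⇒[[[[(S)]S]S]S]S⇒[[[[(A)]S]S]S]S⇒[[[[(())]S]S]S]S⇒[[[[(())][S]S]S]S]S⇒[[[[(())][[]]S]S]S]S⇒[[[[(())][[]][]]S]S]S⇒[[[[(())][[]][]][]]S]S⇒[[[[(())][[]][]][]][]]S⇒[[[[(())][[]][]][]][]][]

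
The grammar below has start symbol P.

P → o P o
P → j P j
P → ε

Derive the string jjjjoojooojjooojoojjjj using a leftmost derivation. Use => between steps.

P => jPj => jjPjj => jjjPjjj => jjjjPjjjj => jjjjoPojjjj => jjjjooPoojjjj => jjjjoojPjoojjjj => jjjjoojoPojoojjjj => jjjjoojooPoojoojjjj => jjjjoojoooPooojoojjjj => jjjjoojooojPjooojoojjjj => jjjjoojooojjooojoojjjj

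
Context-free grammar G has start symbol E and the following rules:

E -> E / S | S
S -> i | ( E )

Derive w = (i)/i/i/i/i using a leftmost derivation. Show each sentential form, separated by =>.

E => E/S   [E -> E / S]
E/S => E/S/S   [E -> E / S]
E/S/S => E/S/S/S   [E -> E / S]
E/S/S/S => E/S/S/S/S   [E -> E / S]
E/S/S/S/S => S/S/S/S/S   [E -> S]
S/S/S/S/S => (E)/S/S/S/S   [S -> ( E )]
(E)/S/S/S/S => (S)/S/S/S/S   [E -> S]
(S)/S/S/S/S => (i)/S/S/S/S   [S -> i]
(i)/S/S/S/S => (i)/i/S/S/S   [S -> i]
(i)/i/S/S/S => (i)/i/i/S/S   [S -> i]
(i)/i/i/S/S => (i)/i/i/i/S   [S -> i]
(i)/i/i/i/S => (i)/i/i/i/i   [S -> i]

E=>E/S=>E/S/S=>E/S/S/S=>E/S/S/S/S=>S/S/S/S/S=>(E)/S/S/S/S=>(S)/S/S/S/S=>(i)/S/S/S/S=>(i)/i/S/S/S=>(i)/i/i/S/S=>(i)/i/i/i/S=>(i)/i/i/i/i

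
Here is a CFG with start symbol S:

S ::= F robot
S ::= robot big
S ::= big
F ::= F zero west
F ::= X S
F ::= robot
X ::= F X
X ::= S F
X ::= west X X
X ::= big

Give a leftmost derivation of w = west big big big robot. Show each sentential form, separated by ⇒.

S ⇒ F robot   [S ::= F robot]
F robot ⇒ X S robot   [F ::= X S]
X S robot ⇒ west X X S robot   [X ::= west X X]
west X X S robot ⇒ west big X S robot   [X ::= big]
west big X S robot ⇒ west big big S robot   [X ::= big]
west big big S robot ⇒ west big big big robot   [S ::= big]

S ⇒ F robot ⇒ X S robot ⇒ west X X S robot ⇒ west big X S robot ⇒ west big big S robot ⇒ west big big big robot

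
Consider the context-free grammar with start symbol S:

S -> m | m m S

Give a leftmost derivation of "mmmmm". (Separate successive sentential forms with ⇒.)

S⇒mmS⇒mmmmS⇒mmmmm

S ⇒ mmS   [S -> m m S]
mmS ⇒ mmmmS   [S -> m m S]
mmmmS ⇒ mmmmm   [S -> m]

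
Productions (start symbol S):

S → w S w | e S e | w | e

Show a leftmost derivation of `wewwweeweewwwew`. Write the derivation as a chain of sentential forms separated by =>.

S => wSw   [S → w S w]
wSw => weSew   [S → e S e]
weSew => wewSwew   [S → w S w]
wewSwew => wewwSwwew   [S → w S w]
wewwSwwew => wewwwSwwwew   [S → w S w]
wewwwSwwwew => wewwweSewwwew   [S → e S e]
wewwweSewwwew => wewwweeSeewwwew   [S → e S e]
wewwweeSeewwwew => wewwweeweewwwew   [S → w]

S=>wSw=>weSew=>wewSwew=>wewwSwwew=>wewwwSwwwew=>wewwweSewwwew=>wewwweeSeewwwew=>wewwweeweewwwew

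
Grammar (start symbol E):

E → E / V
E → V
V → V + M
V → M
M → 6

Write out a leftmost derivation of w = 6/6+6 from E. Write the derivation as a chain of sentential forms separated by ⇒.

E ⇒ E/V   [E → E / V]
E/V ⇒ V/V   [E → V]
V/V ⇒ M/V   [V → M]
M/V ⇒ 6/V   [M → 6]
6/V ⇒ 6/V+M   [V → V + M]
6/V+M ⇒ 6/M+M   [V → M]
6/M+M ⇒ 6/6+M   [M → 6]
6/6+M ⇒ 6/6+6   [M → 6]

E ⇒ E/V ⇒ V/V ⇒ M/V ⇒ 6/V ⇒ 6/V+M ⇒ 6/M+M ⇒ 6/6+M ⇒ 6/6+6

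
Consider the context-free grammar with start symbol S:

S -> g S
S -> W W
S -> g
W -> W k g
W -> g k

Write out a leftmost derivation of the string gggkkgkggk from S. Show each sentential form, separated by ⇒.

S⇒gS⇒ggS⇒ggWW⇒ggWkgW⇒ggWkgkgW⇒gggkkgkgW⇒gggkkgkggk

S ⇒ gS   [S -> g S]
gS ⇒ ggS   [S -> g S]
ggS ⇒ ggWW   [S -> W W]
ggWW ⇒ ggWkgW   [W -> W k g]
ggWkgW ⇒ ggWkgkgW   [W -> W k g]
ggWkgkgW ⇒ gggkkgkgW   [W -> g k]
gggkkgkgW ⇒ gggkkgkggk   [W -> g k]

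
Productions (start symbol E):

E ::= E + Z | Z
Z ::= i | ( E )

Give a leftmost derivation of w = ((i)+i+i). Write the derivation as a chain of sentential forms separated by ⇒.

E ⇒ Z ⇒ (E) ⇒ (E+Z) ⇒ (E+Z+Z) ⇒ (Z+Z+Z) ⇒ ((E)+Z+Z) ⇒ ((Z)+Z+Z) ⇒ ((i)+Z+Z) ⇒ ((i)+i+Z) ⇒ ((i)+i+i)

E ⇒ Z   [E ::= Z]
Z ⇒ (E)   [Z ::= ( E )]
(E) ⇒ (E+Z)   [E ::= E + Z]
(E+Z) ⇒ (E+Z+Z)   [E ::= E + Z]
(E+Z+Z) ⇒ (Z+Z+Z)   [E ::= Z]
(Z+Z+Z) ⇒ ((E)+Z+Z)   [Z ::= ( E )]
((E)+Z+Z) ⇒ ((Z)+Z+Z)   [E ::= Z]
((Z)+Z+Z) ⇒ ((i)+Z+Z)   [Z ::= i]
((i)+Z+Z) ⇒ ((i)+i+Z)   [Z ::= i]
((i)+i+Z) ⇒ ((i)+i+i)   [Z ::= i]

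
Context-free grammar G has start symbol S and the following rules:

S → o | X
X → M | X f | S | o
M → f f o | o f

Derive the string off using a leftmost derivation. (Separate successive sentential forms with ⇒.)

S ⇒ X ⇒ Xf ⇒ Mf ⇒ off

S ⇒ X   [S → X]
X ⇒ Xf   [X → X f]
Xf ⇒ Mf   [X → M]
Mf ⇒ off   [M → o f]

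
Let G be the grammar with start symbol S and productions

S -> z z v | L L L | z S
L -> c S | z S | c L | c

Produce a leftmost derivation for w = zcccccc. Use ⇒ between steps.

S⇒LLL⇒zSLL⇒zLLLLL⇒zcLLLL⇒zccLLLL⇒zcccLLL⇒zccccLL⇒zcccccL⇒zcccccc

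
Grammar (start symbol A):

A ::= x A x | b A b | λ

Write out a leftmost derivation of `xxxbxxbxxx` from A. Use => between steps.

A => xAx   [A ::= x A x]
xAx => xxAxx   [A ::= x A x]
xxAxx => xxxAxxx   [A ::= x A x]
xxxAxxx => xxxbAbxxx   [A ::= b A b]
xxxbAbxxx => xxxbxAxbxxx   [A ::= x A x]
xxxbxAxbxxx => xxxbxxbxxx   [A ::= λ]

A => xAx => xxAxx => xxxAxxx => xxxbAbxxx => xxxbxAxbxxx => xxxbxxbxxx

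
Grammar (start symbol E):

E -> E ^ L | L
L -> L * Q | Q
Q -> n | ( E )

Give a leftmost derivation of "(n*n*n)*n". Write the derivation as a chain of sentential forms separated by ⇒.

E ⇒ L ⇒ L*Q ⇒ Q*Q ⇒ (E)*Q ⇒ (L)*Q ⇒ (L*Q)*Q ⇒ (L*Q*Q)*Q ⇒ (Q*Q*Q)*Q ⇒ (n*Q*Q)*Q ⇒ (n*n*Q)*Q ⇒ (n*n*n)*Q ⇒ (n*n*n)*n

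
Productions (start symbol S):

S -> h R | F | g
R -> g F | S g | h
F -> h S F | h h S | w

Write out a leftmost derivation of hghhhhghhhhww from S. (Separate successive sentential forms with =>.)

S => hR => hgF => hghhS => hghhF => hghhhSF => hghhhFF => hghhhhSFF => hghhhhgFF => hghhhhghhSF => hghhhhghhFF => hghhhhghhhhSF => hghhhhghhhhFF => hghhhhghhhhwF => hghhhhghhhhww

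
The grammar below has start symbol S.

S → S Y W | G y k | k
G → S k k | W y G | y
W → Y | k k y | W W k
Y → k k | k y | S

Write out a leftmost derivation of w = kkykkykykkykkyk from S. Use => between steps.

S=>Gyk=>Skkyk=>SYWkkyk=>SYWYWkkyk=>kYWYWkkyk=>kkyWYWkkyk=>kkykkyYWkkyk=>kkykkykyWkkyk=>kkykkykykkykkyk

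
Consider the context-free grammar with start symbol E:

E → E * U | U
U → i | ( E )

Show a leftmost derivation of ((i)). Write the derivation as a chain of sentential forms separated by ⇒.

E ⇒ U ⇒ (E) ⇒ (U) ⇒ ((E)) ⇒ ((U)) ⇒ ((i))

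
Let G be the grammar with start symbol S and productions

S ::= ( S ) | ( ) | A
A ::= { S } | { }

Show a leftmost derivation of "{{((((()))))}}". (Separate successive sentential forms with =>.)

S => A => {S} => {A} => {{S}} => {{(S)}} => {{((S))}} => {{(((S)))}} => {{((((S))))}} => {{((((()))))}}

S => A   [S ::= A]
A => {S}   [A ::= { S }]
{S} => {A}   [S ::= A]
{A} => {{S}}   [A ::= { S }]
{{S}} => {{(S)}}   [S ::= ( S )]
{{(S)}} => {{((S))}}   [S ::= ( S )]
{{((S))}} => {{(((S)))}}   [S ::= ( S )]
{{(((S)))}} => {{((((S))))}}   [S ::= ( S )]
{{((((S))))}} => {{((((()))))}}   [S ::= ( )]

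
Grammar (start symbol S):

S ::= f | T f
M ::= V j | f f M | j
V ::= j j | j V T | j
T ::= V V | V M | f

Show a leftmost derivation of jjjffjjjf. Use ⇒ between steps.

S ⇒ Tf   [S ::= T f]
Tf ⇒ VMf   [T ::= V M]
VMf ⇒ jVTMf   [V ::= j V T]
jVTMf ⇒ jjVTTMf   [V ::= j V T]
jjVTTMf ⇒ jjjTTMf   [V ::= j]
jjjTTMf ⇒ jjjfTMf   [T ::= f]
jjjfTMf ⇒ jjjffMf   [T ::= f]
jjjffMf ⇒ jjjffVjf   [M ::= V j]
jjjffVjf ⇒ jjjffjjjf   [V ::= j j]

S⇒Tf⇒VMf⇒jVTMf⇒jjVTTMf⇒jjjTTMf⇒jjjfTMf⇒jjjffMf⇒jjjffVjf⇒jjjffjjjf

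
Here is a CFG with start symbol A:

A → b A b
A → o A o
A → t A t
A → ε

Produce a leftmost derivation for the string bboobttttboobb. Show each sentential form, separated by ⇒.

A ⇒ bAb   [A → b A b]
bAb ⇒ bbAbb   [A → b A b]
bbAbb ⇒ bboAobb   [A → o A o]
bboAobb ⇒ bbooAoobb   [A → o A o]
bbooAoobb ⇒ bboobAboobb   [A → b A b]
bboobAboobb ⇒ bboobtAtboobb   [A → t A t]
bboobtAtboobb ⇒ bboobttAttboobb   [A → t A t]
bboobttAttboobb ⇒ bboobttttboobb   [A → ε]

A ⇒ bAb ⇒ bbAbb ⇒ bboAobb ⇒ bbooAoobb ⇒ bboobAboobb ⇒ bboobtAtboobb ⇒ bboobttAttboobb ⇒ bboobttttboobb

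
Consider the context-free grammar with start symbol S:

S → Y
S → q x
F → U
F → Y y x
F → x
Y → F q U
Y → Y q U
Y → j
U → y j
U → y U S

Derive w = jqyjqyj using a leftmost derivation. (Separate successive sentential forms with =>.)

S => Y   [S → Y]
Y => YqU   [Y → Y q U]
YqU => YqUqU   [Y → Y q U]
YqUqU => jqUqU   [Y → j]
jqUqU => jqyjqU   [U → y j]
jqyjqU => jqyjqyj   [U → y j]

S => Y => YqU => YqUqU => jqUqU => jqyjqU => jqyjqyj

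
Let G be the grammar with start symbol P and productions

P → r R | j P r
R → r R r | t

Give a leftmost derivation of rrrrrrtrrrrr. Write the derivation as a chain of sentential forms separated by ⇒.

P ⇒ rR ⇒ rrRr ⇒ rrrRrr ⇒ rrrrRrrr ⇒ rrrrrRrrrr ⇒ rrrrrrRrrrrr ⇒ rrrrrrtrrrrr

P ⇒ rR   [P → r R]
rR ⇒ rrRr   [R → r R r]
rrRr ⇒ rrrRrr   [R → r R r]
rrrRrr ⇒ rrrrRrrr   [R → r R r]
rrrrRrrr ⇒ rrrrrRrrrr   [R → r R r]
rrrrrRrrrr ⇒ rrrrrrRrrrrr   [R → r R r]
rrrrrrRrrrrr ⇒ rrrrrrtrrrrr   [R → t]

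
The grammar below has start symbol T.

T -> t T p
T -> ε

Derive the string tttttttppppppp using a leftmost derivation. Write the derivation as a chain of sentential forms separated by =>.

T=>tTp=>ttTpp=>tttTppp=>ttttTpppp=>tttttTppppp=>ttttttTpppppp=>tttttttTppppppp=>tttttttppppppp

T => tTp   [T -> t T p]
tTp => ttTpp   [T -> t T p]
ttTpp => tttTppp   [T -> t T p]
tttTppp => ttttTpppp   [T -> t T p]
ttttTpppp => tttttTppppp   [T -> t T p]
tttttTppppp => ttttttTpppppp   [T -> t T p]
ttttttTpppppp => tttttttTppppppp   [T -> t T p]
tttttttTppppppp => tttttttppppppp   [T -> ε]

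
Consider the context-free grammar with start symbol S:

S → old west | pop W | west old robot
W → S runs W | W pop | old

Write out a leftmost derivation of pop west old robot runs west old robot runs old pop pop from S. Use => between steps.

S => pop W => pop W pop => pop W pop pop => pop S runs W pop pop => pop west old robot runs W pop pop => pop west old robot runs S runs W pop pop => pop west old robot runs west old robot runs W pop pop => pop west old robot runs west old robot runs old pop pop

S => pop W   [S → pop W]
pop W => pop W pop   [W → W pop]
pop W pop => pop W pop pop   [W → W pop]
pop W pop pop => pop S runs W pop pop   [W → S runs W]
pop S runs W pop pop => pop west old robot runs W pop pop   [S → west old robot]
pop west old robot runs W pop pop => pop west old robot runs S runs W pop pop   [W → S runs W]
pop west old robot runs S runs W pop pop => pop west old robot runs west old robot runs W pop pop   [S → west old robot]
pop west old robot runs west old robot runs W pop pop => pop west old robot runs west old robot runs old pop pop   [W → old]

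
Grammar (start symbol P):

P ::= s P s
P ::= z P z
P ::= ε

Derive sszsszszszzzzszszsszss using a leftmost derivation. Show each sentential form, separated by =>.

P => sPs   [P ::= s P s]
sPs => ssPss   [P ::= s P s]
ssPss => sszPzss   [P ::= z P z]
sszPzss => sszsPszss   [P ::= s P s]
sszsPszss => sszssPsszss   [P ::= s P s]
sszssPsszss => sszsszPzsszss   [P ::= z P z]
sszsszPzsszss => sszsszsPszsszss   [P ::= s P s]
sszsszsPszsszss => sszsszszPzszsszss   [P ::= z P z]
sszsszszPzszsszss => sszsszszsPszszsszss   [P ::= s P s]
sszsszszsPszszsszss => sszsszszszPzszszsszss   [P ::= z P z]
sszsszszszPzszszsszss => sszsszszszzPzzszszsszss   [P ::= z P z]
sszsszszszzPzzszszsszss => sszsszszszzzzszszsszss   [P ::= ε]

P => sPs => ssPss => sszPzss => sszsPszss => sszssPsszss => sszsszPzsszss => sszsszsPszsszss => sszsszszPzszsszss => sszsszszsPszszsszss => sszsszszszPzszszsszss => sszsszszszzPzzszszsszss => sszsszszszzzzszszsszss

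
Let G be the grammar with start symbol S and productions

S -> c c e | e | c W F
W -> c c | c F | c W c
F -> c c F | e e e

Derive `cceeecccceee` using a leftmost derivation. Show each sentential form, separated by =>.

S => cWF   [S -> c W F]
cWF => ccFF   [W -> c F]
ccFF => cceeeF   [F -> e e e]
cceeeF => cceeeccF   [F -> c c F]
cceeeccF => cceeeccccF   [F -> c c F]
cceeeccccF => cceeecccceee   [F -> e e e]

S=>cWF=>ccFF=>cceeeF=>cceeeccF=>cceeeccccF=>cceeecccceee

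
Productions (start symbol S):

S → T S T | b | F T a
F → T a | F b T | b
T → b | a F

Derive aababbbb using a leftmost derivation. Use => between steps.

S=>TST=>aFST=>aFbTST=>aTabTST=>aaFabTST=>aababTST=>aababbST=>aababbbT=>aababbbb

S => TST   [S → T S T]
TST => aFST   [T → a F]
aFST => aFbTST   [F → F b T]
aFbTST => aTabTST   [F → T a]
aTabTST => aaFabTST   [T → a F]
aaFabTST => aababTST   [F → b]
aababTST => aababbST   [T → b]
aababbST => aababbbT   [S → b]
aababbbT => aababbbb   [T → b]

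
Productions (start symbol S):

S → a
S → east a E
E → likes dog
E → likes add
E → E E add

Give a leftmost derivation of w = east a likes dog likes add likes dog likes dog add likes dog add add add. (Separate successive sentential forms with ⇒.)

S ⇒ east a E   [S → east a E]
east a E ⇒ east a E E add   [E → E E add]
east a E E add ⇒ east a likes dog E add   [E → likes dog]
east a likes dog E add ⇒ east a likes dog E E add add   [E → E E add]
east a likes dog E E add add ⇒ east a likes dog likes add E add add   [E → likes add]
east a likes dog likes add E add add ⇒ east a likes dog likes add E E add add add   [E → E E add]
east a likes dog likes add E E add add add ⇒ east a likes dog likes add E E add E add add add   [E → E E add]
east a likes dog likes add E E add E add add add ⇒ east a likes dog likes add likes dog E add E add add add   [E → likes dog]
east a likes dog likes add likes dog E add E add add add ⇒ east a likes dog likes add likes dog likes dog add E add add add   [E → likes dog]
east a likes dog likes add likes dog likes dog add E add add add ⇒ east a likes dog likes add likes dog likes dog add likes dog add add add   [E → likes dog]

S ⇒ east a E ⇒ east a E E add ⇒ east a likes dog E add ⇒ east a likes dog E E add add ⇒ east a likes dog likes add E add add ⇒ east a likes dog likes add E E add add add ⇒ east a likes dog likes add E E add E add add add ⇒ east a likes dog likes add likes dog E add E add add add ⇒ east a likes dog likes add likes dog likes dog add E add add add ⇒ east a likes dog likes add likes dog likes dog add likes dog add add add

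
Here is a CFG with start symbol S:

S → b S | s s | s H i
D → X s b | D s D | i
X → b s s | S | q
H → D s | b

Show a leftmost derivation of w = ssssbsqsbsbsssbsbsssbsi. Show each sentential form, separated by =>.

S=>sHi=>sDsi=>sDsDsi=>sDsDsDsi=>sXsbsDsDsi=>sSsbsDsDsi=>ssssbsDsDsi=>ssssbsDsDsDsi=>ssssbsXsbsDsDsi=>ssssbsqsbsDsDsi=>ssssbsqsbsXsbsDsi=>ssssbsqsbsbsssbsDsi=>ssssbsqsbsbsssbsXsbsi=>ssssbsqsbsbsssbsbsssbsi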